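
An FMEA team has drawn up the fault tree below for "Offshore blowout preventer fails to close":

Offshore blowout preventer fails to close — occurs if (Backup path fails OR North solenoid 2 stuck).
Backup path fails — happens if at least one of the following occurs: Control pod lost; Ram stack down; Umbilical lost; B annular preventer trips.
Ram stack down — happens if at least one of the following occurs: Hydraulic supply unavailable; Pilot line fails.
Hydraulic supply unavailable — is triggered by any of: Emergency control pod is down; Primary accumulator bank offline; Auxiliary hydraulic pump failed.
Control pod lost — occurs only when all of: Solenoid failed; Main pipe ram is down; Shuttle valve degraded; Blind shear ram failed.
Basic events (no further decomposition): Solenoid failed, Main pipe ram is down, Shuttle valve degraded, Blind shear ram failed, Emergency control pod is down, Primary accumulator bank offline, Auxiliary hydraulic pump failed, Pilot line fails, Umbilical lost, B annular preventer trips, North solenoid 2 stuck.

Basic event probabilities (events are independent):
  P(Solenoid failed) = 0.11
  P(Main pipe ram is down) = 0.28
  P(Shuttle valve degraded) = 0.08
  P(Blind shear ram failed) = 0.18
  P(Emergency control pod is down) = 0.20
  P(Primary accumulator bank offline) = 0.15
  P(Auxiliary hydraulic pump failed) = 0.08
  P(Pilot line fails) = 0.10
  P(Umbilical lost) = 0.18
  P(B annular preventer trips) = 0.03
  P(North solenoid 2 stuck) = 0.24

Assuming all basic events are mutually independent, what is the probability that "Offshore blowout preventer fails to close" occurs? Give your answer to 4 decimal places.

0.6598

P(Control pod lost) [AND] = 0.11 × 0.28 × 0.08 × 0.18 = 0.000444
P(Hydraulic supply unavailable) [OR] = 1 − (1−0.20) × (1−0.15) × (1−0.08) = 0.374400
P(Ram stack down) [OR] = 1 − (1−0.374400) × (1−0.10) = 0.436960
P(Backup path fails) [OR] = 1 − (1−0.000444) × (1−0.436960) × (1−0.18) × (1−0.03) = 0.552357
P(Offshore blowout preventer fails to close) [OR] = 1 − (1−0.552357) × (1−0.24) = 0.659791
Rounded to 4 decimal places: P(Offshore blowout preventer fails to close) ≈ 0.6598.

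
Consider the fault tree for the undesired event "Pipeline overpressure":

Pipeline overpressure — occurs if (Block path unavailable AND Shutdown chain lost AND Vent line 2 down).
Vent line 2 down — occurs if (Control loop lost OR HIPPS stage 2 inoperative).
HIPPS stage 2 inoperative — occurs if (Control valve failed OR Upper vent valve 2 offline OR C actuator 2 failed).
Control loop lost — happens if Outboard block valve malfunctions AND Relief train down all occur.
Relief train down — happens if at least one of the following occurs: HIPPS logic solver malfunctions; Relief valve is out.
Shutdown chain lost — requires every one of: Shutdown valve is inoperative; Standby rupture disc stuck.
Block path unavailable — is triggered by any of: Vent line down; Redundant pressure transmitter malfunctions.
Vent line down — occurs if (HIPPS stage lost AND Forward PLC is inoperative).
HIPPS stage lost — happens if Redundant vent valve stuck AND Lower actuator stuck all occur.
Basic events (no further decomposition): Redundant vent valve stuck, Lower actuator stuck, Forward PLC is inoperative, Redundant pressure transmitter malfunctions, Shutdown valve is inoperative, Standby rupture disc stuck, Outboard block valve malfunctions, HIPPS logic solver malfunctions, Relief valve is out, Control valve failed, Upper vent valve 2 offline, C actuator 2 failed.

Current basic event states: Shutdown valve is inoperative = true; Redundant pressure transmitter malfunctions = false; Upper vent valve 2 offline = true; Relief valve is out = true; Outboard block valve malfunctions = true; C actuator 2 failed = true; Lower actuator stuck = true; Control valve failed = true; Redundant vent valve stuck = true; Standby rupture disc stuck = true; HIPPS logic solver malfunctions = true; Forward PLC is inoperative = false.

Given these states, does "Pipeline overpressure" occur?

No

HIPPS stage lost [AND]: Redundant vent valve stuck=occurs, Lower actuator stuck=occurs → all inputs occur → occurs.
Vent line down [AND]: HIPPS stage lost=occurs, Forward PLC is inoperative=not → not all inputs occur → does not occur.
Block path unavailable [OR]: Vent line down=not, Redundant pressure transmitter malfunctions=not → no input occurs → does not occur.
Shutdown chain lost [AND]: Shutdown valve is inoperative=occurs, Standby rupture disc stuck=occurs → all inputs occur → occurs.
Relief train down [OR]: HIPPS logic solver malfunctions=occurs, Relief valve is out=occurs → at least one input occurs → occurs.
Control loop lost [AND]: Outboard block valve malfunctions=occurs, Relief train down=occurs → all inputs occur → occurs.
HIPPS stage 2 inoperative [OR]: Control valve failed=occurs, Upper vent valve 2 offline=occurs, C actuator 2 failed=occurs → at least one input occurs → occurs.
Vent line 2 down [OR]: Control loop lost=occurs, HIPPS stage 2 inoperative=occurs → at least one input occurs → occurs.
Pipeline overpressure [AND]: Block path unavailable=not, Shutdown chain lost=occurs, Vent line 2 down=occurs → not all inputs occur → does not occur.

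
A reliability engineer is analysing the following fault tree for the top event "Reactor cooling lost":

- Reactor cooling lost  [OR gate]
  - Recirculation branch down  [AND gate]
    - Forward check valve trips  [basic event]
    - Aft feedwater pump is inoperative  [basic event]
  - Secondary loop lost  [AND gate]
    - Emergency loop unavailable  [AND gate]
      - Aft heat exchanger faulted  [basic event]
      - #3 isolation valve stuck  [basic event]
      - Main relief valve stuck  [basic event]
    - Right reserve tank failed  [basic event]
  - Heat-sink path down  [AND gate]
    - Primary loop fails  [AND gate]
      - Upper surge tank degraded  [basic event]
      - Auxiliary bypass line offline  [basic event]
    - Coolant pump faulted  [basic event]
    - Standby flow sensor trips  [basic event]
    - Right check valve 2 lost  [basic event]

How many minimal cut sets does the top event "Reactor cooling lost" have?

Recirculation branch down [AND]: one cut set from each child combined → 1 × 1 = 1 cut set(s).
Emergency loop unavailable [AND]: one cut set from each child combined → 1 × 1 × 1 = 1 cut set(s).
Secondary loop lost [AND]: one cut set from each child combined → 1 × 1 = 1 cut set(s).
Primary loop fails [AND]: one cut set from each child combined → 1 × 1 = 1 cut set(s).
Heat-sink path down [AND]: one cut set from each child combined → 1 × 1 × 1 × 1 = 1 cut set(s).
Reactor cooling lost [OR]: union of children's cut sets → 3 cut set(s).
Minimal cut sets: {Aft feedwater pump is inoperative, Forward check valve trips}; {#3 isolation valve stuck, Aft heat exchanger faulted, Main relief valve stuck, Right reserve tank failed}; {Auxiliary bypass line offline, Coolant pump faulted, Right check valve 2 lost, Standby flow sensor trips, Upper surge tank degraded}.

3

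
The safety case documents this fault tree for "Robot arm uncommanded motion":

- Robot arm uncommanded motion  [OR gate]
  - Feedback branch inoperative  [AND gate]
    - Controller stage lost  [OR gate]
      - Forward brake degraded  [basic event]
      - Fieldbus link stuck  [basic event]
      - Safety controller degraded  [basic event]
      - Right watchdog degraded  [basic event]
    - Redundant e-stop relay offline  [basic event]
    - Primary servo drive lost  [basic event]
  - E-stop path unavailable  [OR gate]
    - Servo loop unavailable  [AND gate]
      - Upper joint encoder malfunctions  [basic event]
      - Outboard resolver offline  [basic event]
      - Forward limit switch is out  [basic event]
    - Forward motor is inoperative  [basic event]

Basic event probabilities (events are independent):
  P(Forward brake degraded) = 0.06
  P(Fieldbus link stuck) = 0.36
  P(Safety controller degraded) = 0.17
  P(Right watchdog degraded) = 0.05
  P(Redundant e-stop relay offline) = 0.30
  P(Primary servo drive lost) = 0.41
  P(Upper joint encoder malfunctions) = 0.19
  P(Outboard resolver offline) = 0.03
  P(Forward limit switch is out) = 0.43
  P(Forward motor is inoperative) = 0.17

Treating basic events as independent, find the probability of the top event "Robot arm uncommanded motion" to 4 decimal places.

0.2256

P(Controller stage lost) [OR] = 1 − (1−0.06) × (1−0.36) × (1−0.17) × (1−0.05) = 0.525638
P(Feedback branch inoperative) [AND] = 0.525638 × 0.30 × 0.41 = 0.064653
P(Servo loop unavailable) [AND] = 0.19 × 0.03 × 0.43 = 0.002451
P(E-stop path unavailable) [OR] = 1 − (1−0.002451) × (1−0.17) = 0.172034
P(Robot arm uncommanded motion) [OR] = 1 − (1−0.064653) × (1−0.172034) = 0.225564
Rounded to 4 decimal places: P(Robot arm uncommanded motion) ≈ 0.2256.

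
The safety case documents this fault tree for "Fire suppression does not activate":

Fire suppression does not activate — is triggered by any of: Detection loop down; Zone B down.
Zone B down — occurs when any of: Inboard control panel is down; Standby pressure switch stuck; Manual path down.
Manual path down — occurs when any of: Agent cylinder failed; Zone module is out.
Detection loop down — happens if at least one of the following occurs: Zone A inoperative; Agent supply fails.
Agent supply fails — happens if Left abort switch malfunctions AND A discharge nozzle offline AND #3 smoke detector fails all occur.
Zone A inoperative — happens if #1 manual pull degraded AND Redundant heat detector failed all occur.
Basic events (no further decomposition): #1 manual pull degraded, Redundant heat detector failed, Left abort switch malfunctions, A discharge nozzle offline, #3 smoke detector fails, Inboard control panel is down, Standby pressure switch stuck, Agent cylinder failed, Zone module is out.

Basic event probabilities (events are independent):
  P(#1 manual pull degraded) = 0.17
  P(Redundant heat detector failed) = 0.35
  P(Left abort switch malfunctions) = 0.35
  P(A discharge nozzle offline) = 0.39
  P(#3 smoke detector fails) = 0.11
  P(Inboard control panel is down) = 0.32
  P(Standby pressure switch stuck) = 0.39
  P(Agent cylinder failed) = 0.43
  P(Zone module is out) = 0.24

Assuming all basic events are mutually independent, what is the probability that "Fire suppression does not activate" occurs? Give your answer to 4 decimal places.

0.8335

P(Zone A inoperative) [AND] = 0.17 × 0.35 = 0.059500
P(Agent supply fails) [AND] = 0.35 × 0.39 × 0.11 = 0.015015
P(Detection loop down) [OR] = 1 − (1−0.059500) × (1−0.015015) = 0.073622
P(Manual path down) [OR] = 1 − (1−0.43) × (1−0.24) = 0.566800
P(Zone B down) [OR] = 1 − (1−0.32) × (1−0.39) × (1−0.566800) = 0.820309
P(Fire suppression does not activate) [OR] = 1 − (1−0.073622) × (1−0.820309) = 0.833538
Rounded to 4 decimal places: P(Fire suppression does not activate) ≈ 0.8335.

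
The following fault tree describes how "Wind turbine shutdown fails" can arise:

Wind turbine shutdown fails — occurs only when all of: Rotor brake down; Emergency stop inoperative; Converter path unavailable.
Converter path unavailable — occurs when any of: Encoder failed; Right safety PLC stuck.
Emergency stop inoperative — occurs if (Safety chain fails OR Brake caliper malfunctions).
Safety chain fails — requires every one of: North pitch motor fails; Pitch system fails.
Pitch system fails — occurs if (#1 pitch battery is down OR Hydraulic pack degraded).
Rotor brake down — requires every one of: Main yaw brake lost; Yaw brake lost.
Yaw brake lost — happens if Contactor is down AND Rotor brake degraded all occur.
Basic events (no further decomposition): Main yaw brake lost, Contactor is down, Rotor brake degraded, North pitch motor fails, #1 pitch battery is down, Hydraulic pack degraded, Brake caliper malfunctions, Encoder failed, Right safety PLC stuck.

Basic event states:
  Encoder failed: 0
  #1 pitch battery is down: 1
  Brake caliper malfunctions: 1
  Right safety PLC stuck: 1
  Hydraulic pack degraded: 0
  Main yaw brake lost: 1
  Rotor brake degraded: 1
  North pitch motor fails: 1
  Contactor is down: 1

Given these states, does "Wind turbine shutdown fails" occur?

Yes

Yaw brake lost [AND]: Contactor is down=occurs, Rotor brake degraded=occurs → all inputs occur → occurs.
Rotor brake down [AND]: Main yaw brake lost=occurs, Yaw brake lost=occurs → all inputs occur → occurs.
Pitch system fails [OR]: #1 pitch battery is down=occurs, Hydraulic pack degraded=not → at least one input occurs → occurs.
Safety chain fails [AND]: North pitch motor fails=occurs, Pitch system fails=occurs → all inputs occur → occurs.
Emergency stop inoperative [OR]: Safety chain fails=occurs, Brake caliper malfunctions=occurs → at least one input occurs → occurs.
Converter path unavailable [OR]: Encoder failed=not, Right safety PLC stuck=occurs → at least one input occurs → occurs.
Wind turbine shutdown fails [AND]: Rotor brake down=occurs, Emergency stop inoperative=occurs, Converter path unavailable=occurs → all inputs occur → occurs.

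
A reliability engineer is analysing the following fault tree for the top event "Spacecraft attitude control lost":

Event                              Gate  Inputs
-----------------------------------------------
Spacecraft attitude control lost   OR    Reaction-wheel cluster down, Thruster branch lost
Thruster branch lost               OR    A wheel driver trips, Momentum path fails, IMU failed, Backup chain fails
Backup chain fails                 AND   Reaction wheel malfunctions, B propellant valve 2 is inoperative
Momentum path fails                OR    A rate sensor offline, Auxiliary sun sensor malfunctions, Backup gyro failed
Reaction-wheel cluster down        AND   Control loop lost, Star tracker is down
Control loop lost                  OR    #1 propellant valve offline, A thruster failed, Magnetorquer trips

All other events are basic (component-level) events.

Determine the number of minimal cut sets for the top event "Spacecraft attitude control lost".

9

Control loop lost [OR]: union of children's cut sets → 3 cut set(s).
Reaction-wheel cluster down [AND]: one cut set from each child combined → 3 × 1 = 3 cut set(s).
Momentum path fails [OR]: union of children's cut sets → 3 cut set(s).
Backup chain fails [AND]: one cut set from each child combined → 1 × 1 = 1 cut set(s).
Thruster branch lost [OR]: union of children's cut sets → 6 cut set(s).
Spacecraft attitude control lost [OR]: union of children's cut sets → 9 cut set(s).
Minimal cut sets: {#1 propellant valve offline, Star tracker is down}; {A thruster failed, Star tracker is down}; {Magnetorquer trips, Star tracker is down}; {A wheel driver trips}; {A rate sensor offline}; {Auxiliary sun sensor malfunctions}; {Backup gyro failed}; {IMU failed}; {B propellant valve 2 is inoperative, Reaction wheel malfunctions}.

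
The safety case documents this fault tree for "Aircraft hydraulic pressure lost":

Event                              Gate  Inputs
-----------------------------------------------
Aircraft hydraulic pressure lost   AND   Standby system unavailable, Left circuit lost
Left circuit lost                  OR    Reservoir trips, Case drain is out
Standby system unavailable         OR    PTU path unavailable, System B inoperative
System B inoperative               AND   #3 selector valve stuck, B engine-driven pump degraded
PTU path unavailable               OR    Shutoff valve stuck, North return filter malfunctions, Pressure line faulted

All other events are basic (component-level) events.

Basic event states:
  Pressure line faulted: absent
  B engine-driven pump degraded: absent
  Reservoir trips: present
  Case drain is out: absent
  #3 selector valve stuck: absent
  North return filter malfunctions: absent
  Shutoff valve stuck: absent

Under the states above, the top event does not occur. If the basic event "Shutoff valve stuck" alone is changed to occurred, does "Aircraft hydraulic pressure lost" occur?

Yes

Counterfactual: set "Shutoff valve stuck" to occurred.
PTU path unavailable [OR]: Shutoff valve stuck=occurs, North return filter malfunctions=not, Pressure line faulted=not → at least one input occurs → occurs.
System B inoperative [AND]: #3 selector valve stuck=not, B engine-driven pump degraded=not → not all inputs occur → does not occur.
Standby system unavailable [OR]: PTU path unavailable=occurs, System B inoperative=not → at least one input occurs → occurs.
Left circuit lost [OR]: Reservoir trips=occurs, Case drain is out=not → at least one input occurs → occurs.
Aircraft hydraulic pressure lost [AND]: Standby system unavailable=occurs, Left circuit lost=occurs → all inputs occur → occurs.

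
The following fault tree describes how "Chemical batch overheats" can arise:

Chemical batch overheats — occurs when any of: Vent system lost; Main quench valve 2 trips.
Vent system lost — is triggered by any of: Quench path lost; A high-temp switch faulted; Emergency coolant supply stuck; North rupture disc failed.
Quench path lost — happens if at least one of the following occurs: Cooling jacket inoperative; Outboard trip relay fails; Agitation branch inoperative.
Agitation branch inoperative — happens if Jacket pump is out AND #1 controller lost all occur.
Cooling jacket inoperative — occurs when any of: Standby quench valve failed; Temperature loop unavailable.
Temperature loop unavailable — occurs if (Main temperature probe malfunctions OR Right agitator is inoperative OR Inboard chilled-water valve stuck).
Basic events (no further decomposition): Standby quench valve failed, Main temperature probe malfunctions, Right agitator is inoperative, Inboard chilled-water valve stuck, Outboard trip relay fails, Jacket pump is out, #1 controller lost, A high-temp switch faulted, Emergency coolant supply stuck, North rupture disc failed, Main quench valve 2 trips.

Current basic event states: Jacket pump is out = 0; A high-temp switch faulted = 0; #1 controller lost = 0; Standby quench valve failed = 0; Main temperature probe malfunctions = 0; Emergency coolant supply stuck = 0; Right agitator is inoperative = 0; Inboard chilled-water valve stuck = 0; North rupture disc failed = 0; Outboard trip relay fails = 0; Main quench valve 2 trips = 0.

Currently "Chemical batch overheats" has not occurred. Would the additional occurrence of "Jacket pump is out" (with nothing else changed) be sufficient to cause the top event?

Counterfactual: set "Jacket pump is out" to occurred.
Temperature loop unavailable [OR]: Main temperature probe malfunctions=not, Right agitator is inoperative=not, Inboard chilled-water valve stuck=not → no input occurs → does not occur.
Cooling jacket inoperative [OR]: Standby quench valve failed=not, Temperature loop unavailable=not → no input occurs → does not occur.
Agitation branch inoperative [AND]: Jacket pump is out=occurs, #1 controller lost=not → not all inputs occur → does not occur.
Quench path lost [OR]: Cooling jacket inoperative=not, Outboard trip relay fails=not, Agitation branch inoperative=not → no input occurs → does not occur.
Vent system lost [OR]: Quench path lost=not, A high-temp switch faulted=not, Emergency coolant supply stuck=not, North rupture disc failed=not → no input occurs → does not occur.
Chemical batch overheats [OR]: Vent system lost=not, Main quench valve 2 trips=not → no input occurs → does not occur.

No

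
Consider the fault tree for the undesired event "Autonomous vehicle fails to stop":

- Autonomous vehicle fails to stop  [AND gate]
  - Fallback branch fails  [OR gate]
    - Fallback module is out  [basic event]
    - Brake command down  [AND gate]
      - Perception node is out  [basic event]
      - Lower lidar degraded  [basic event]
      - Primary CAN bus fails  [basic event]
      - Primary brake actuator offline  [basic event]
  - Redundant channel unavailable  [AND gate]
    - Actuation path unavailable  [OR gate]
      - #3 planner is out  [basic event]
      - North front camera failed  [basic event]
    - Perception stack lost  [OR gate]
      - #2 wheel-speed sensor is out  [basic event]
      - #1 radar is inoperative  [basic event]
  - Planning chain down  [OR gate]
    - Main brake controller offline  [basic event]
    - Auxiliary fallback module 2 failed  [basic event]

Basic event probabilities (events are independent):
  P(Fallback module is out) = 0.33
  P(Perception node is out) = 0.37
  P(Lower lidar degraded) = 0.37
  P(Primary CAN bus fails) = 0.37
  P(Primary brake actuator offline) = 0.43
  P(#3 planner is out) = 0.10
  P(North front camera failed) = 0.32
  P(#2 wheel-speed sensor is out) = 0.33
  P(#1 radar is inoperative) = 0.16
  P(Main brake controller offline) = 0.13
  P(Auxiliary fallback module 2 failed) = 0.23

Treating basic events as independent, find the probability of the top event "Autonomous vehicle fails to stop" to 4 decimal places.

P(Brake command down) [AND] = 0.37 × 0.37 × 0.37 × 0.43 = 0.021781
P(Fallback branch fails) [OR] = 1 − (1−0.33) × (1−0.021781) = 0.344593
P(Actuation path unavailable) [OR] = 1 − (1−0.10) × (1−0.32) = 0.388000
P(Perception stack lost) [OR] = 1 − (1−0.33) × (1−0.16) = 0.437200
P(Redundant channel unavailable) [AND] = 0.388000 × 0.437200 = 0.169634
P(Planning chain down) [OR] = 1 − (1−0.13) × (1−0.23) = 0.330100
P(Autonomous vehicle fails to stop) [AND] = 0.344593 × 0.169634 × 0.330100 = 0.019296
Rounded to 4 decimal places: P(Autonomous vehicle fails to stop) ≈ 0.0193.

0.0193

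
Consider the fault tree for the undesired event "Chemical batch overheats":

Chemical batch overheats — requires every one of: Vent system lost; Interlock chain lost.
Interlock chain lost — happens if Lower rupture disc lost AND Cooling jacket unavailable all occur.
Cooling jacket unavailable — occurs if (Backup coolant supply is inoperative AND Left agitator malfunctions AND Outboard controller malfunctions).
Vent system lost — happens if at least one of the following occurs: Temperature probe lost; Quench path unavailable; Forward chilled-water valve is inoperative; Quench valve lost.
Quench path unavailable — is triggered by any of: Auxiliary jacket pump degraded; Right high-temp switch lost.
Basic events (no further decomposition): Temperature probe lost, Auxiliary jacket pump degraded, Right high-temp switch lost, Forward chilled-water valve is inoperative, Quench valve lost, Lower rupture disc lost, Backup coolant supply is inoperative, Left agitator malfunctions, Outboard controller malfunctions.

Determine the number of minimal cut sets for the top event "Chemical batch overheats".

Quench path unavailable [OR]: union of children's cut sets → 2 cut set(s).
Vent system lost [OR]: union of children's cut sets → 5 cut set(s).
Cooling jacket unavailable [AND]: one cut set from each child combined → 1 × 1 × 1 = 1 cut set(s).
Interlock chain lost [AND]: one cut set from each child combined → 1 × 1 = 1 cut set(s).
Chemical batch overheats [AND]: one cut set from each child combined → 5 × 1 = 5 cut set(s).
Minimal cut sets: {Backup coolant supply is inoperative, Left agitator malfunctions, Lower rupture disc lost, Outboard controller malfunctions, Temperature probe lost}; {Auxiliary jacket pump degraded, Backup coolant supply is inoperative, Left agitator malfunctions, Lower rupture disc lost, Outboard controller malfunctions}; {Backup coolant supply is inoperative, Left agitator malfunctions, Lower rupture disc lost, Outboard controller malfunctions, Right high-temp switch lost}; {Backup coolant supply is inoperative, Forward chilled-water valve is inoperative, Left agitator malfunctions, Lower rupture disc lost, Outboard controller malfunctions}; {Backup coolant supply is inoperative, Left agitator malfunctions, Lower rupture disc lost, Outboard controller malfunctions, Quench valve lost}.

5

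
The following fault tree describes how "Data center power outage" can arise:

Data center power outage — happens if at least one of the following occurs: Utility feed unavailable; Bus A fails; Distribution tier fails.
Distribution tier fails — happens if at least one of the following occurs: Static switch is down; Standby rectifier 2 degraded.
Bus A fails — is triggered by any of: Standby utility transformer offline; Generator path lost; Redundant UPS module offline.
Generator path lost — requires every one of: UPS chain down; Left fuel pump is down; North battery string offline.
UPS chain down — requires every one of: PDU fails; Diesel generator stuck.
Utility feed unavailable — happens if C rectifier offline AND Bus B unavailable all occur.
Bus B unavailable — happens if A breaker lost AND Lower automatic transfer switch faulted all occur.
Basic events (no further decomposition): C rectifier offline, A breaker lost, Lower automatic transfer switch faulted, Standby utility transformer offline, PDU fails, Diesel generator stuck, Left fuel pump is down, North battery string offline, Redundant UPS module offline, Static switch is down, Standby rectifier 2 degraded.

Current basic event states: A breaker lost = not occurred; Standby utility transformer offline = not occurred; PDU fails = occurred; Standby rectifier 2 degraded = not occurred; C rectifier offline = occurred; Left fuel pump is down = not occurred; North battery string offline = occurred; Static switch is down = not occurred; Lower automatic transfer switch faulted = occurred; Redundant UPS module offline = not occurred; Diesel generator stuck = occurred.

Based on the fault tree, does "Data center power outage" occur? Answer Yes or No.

No

Bus B unavailable [AND]: A breaker lost=not, Lower automatic transfer switch faulted=occurs → not all inputs occur → does not occur.
Utility feed unavailable [AND]: C rectifier offline=occurs, Bus B unavailable=not → not all inputs occur → does not occur.
UPS chain down [AND]: PDU fails=occurs, Diesel generator stuck=occurs → all inputs occur → occurs.
Generator path lost [AND]: UPS chain down=occurs, Left fuel pump is down=not, North battery string offline=occurs → not all inputs occur → does not occur.
Bus A fails [OR]: Standby utility transformer offline=not, Generator path lost=not, Redundant UPS module offline=not → no input occurs → does not occur.
Distribution tier fails [OR]: Static switch is down=not, Standby rectifier 2 degraded=not → no input occurs → does not occur.
Data center power outage [OR]: Utility feed unavailable=not, Bus A fails=not, Distribution tier fails=not → no input occurs → does not occur.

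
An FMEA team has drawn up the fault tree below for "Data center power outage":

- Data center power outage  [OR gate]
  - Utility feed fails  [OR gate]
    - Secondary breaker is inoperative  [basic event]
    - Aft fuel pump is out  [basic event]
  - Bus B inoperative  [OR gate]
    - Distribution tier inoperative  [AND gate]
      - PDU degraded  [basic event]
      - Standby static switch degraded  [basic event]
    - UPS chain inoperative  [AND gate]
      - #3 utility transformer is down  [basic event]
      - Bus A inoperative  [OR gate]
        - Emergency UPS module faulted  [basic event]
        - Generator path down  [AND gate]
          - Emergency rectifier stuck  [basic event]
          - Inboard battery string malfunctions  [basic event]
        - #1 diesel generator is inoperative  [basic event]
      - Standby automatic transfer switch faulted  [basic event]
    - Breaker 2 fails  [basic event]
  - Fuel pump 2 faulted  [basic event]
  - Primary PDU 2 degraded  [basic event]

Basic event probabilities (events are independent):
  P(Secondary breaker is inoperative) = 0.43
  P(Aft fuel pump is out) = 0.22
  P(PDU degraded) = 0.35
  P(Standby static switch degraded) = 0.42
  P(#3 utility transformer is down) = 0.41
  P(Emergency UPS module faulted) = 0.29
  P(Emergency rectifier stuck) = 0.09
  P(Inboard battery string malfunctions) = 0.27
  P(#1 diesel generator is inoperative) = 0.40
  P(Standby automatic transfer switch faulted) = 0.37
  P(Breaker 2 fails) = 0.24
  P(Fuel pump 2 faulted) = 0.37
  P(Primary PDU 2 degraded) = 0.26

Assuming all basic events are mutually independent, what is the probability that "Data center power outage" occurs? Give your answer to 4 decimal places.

0.8775

P(Utility feed fails) [OR] = 1 − (1−0.43) × (1−0.22) = 0.555400
P(Distribution tier inoperative) [AND] = 0.35 × 0.42 = 0.147000
P(Generator path down) [AND] = 0.09 × 0.27 = 0.024300
P(Bus A inoperative) [OR] = 1 − (1−0.29) × (1−0.024300) × (1−0.40) = 0.584352
P(UPS chain inoperative) [AND] = 0.41 × 0.584352 × 0.37 = 0.088646
P(Bus B inoperative) [OR] = 1 − (1−0.147000) × (1−0.088646) × (1−0.24) = 0.409187
P(Data center power outage) [OR] = 1 − (1−0.555400) × (1−0.409187) × (1−0.37) × (1−0.26) = 0.877541
Rounded to 4 decimal places: P(Data center power outage) ≈ 0.8775.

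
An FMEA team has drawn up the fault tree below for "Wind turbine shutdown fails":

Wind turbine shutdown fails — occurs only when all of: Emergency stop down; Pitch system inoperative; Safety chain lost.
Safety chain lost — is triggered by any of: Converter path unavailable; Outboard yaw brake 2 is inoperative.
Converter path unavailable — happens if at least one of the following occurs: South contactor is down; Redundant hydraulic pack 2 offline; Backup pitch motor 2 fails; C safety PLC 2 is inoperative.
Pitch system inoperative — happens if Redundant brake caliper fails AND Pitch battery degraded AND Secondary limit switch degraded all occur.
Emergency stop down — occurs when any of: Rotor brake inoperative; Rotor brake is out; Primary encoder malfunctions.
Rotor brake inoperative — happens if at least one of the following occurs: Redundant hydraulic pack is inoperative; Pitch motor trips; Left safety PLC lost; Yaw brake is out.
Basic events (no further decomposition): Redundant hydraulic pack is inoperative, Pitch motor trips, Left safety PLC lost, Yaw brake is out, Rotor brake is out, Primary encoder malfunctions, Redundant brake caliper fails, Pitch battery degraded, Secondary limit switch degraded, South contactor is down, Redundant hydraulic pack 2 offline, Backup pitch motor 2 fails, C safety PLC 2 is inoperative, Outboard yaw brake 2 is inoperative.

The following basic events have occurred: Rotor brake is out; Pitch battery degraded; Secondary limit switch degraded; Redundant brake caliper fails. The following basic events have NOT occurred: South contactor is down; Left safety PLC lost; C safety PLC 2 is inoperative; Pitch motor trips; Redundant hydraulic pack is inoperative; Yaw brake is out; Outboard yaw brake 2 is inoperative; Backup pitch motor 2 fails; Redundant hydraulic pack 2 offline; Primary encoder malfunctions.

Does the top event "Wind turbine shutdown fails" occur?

Rotor brake inoperative [OR]: Redundant hydraulic pack is inoperative=not, Pitch motor trips=not, Left safety PLC lost=not, Yaw brake is out=not → no input occurs → does not occur.
Emergency stop down [OR]: Rotor brake inoperative=not, Rotor brake is out=occurs, Primary encoder malfunctions=not → at least one input occurs → occurs.
Pitch system inoperative [AND]: Redundant brake caliper fails=occurs, Pitch battery degraded=occurs, Secondary limit switch degraded=occurs → all inputs occur → occurs.
Converter path unavailable [OR]: South contactor is down=not, Redundant hydraulic pack 2 offline=not, Backup pitch motor 2 fails=not, C safety PLC 2 is inoperative=not → no input occurs → does not occur.
Safety chain lost [OR]: Converter path unavailable=not, Outboard yaw brake 2 is inoperative=not → no input occurs → does not occur.
Wind turbine shutdown fails [AND]: Emergency stop down=occurs, Pitch system inoperative=occurs, Safety chain lost=not → not all inputs occur → does not occur.

No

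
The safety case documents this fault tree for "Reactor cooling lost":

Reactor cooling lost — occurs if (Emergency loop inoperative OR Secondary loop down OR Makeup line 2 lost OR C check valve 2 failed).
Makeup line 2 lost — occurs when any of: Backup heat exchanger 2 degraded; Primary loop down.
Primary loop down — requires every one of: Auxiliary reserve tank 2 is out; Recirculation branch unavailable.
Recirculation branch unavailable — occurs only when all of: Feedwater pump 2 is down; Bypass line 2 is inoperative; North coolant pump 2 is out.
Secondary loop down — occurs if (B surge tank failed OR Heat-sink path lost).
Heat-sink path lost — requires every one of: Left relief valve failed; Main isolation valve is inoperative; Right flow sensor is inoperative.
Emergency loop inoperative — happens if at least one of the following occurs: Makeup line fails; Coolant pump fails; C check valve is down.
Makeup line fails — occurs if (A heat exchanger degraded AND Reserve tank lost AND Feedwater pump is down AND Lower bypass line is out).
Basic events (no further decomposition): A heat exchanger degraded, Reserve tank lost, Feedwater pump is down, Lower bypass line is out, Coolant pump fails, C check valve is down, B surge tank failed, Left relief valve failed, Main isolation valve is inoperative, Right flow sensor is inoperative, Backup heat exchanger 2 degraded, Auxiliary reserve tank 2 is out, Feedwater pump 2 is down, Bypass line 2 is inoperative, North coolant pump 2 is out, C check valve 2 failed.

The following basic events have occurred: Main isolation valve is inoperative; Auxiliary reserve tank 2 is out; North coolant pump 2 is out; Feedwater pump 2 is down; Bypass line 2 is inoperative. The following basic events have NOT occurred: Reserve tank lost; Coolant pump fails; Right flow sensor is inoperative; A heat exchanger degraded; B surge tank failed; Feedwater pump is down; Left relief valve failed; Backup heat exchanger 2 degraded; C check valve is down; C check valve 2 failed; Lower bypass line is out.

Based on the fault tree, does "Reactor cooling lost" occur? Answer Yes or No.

Yes

Makeup line fails [AND]: A heat exchanger degraded=not, Reserve tank lost=not, Feedwater pump is down=not, Lower bypass line is out=not → not all inputs occur → does not occur.
Emergency loop inoperative [OR]: Makeup line fails=not, Coolant pump fails=not, C check valve is down=not → no input occurs → does not occur.
Heat-sink path lost [AND]: Left relief valve failed=not, Main isolation valve is inoperative=occurs, Right flow sensor is inoperative=not → not all inputs occur → does not occur.
Secondary loop down [OR]: B surge tank failed=not, Heat-sink path lost=not → no input occurs → does not occur.
Recirculation branch unavailable [AND]: Feedwater pump 2 is down=occurs, Bypass line 2 is inoperative=occurs, North coolant pump 2 is out=occurs → all inputs occur → occurs.
Primary loop down [AND]: Auxiliary reserve tank 2 is out=occurs, Recirculation branch unavailable=occurs → all inputs occur → occurs.
Makeup line 2 lost [OR]: Backup heat exchanger 2 degraded=not, Primary loop down=occurs → at least one input occurs → occurs.
Reactor cooling lost [OR]: Emergency loop inoperative=not, Secondary loop down=not, Makeup line 2 lost=occurs, C check valve 2 failed=not → at least one input occurs → occurs.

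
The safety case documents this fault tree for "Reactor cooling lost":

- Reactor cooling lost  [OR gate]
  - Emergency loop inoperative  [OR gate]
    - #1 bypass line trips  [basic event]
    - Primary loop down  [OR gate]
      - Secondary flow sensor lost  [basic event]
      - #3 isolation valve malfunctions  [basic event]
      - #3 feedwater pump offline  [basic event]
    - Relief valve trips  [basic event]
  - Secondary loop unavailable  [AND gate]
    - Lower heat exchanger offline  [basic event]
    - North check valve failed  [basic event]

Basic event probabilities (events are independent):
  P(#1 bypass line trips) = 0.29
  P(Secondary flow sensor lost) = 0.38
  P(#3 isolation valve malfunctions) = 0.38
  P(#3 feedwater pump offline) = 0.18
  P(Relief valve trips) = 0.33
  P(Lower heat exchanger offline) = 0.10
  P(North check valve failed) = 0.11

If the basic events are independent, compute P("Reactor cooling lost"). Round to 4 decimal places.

P(Primary loop down) [OR] = 1 − (1−0.38) × (1−0.38) × (1−0.18) = 0.684792
P(Emergency loop inoperative) [OR] = 1 − (1−0.29) × (1−0.684792) × (1−0.33) = 0.850056
P(Secondary loop unavailable) [AND] = 0.10 × 0.11 = 0.011000
P(Reactor cooling lost) [OR] = 1 − (1−0.850056) × (1−0.011000) = 0.851705
Rounded to 4 decimal places: P(Reactor cooling lost) ≈ 0.8517.

0.8517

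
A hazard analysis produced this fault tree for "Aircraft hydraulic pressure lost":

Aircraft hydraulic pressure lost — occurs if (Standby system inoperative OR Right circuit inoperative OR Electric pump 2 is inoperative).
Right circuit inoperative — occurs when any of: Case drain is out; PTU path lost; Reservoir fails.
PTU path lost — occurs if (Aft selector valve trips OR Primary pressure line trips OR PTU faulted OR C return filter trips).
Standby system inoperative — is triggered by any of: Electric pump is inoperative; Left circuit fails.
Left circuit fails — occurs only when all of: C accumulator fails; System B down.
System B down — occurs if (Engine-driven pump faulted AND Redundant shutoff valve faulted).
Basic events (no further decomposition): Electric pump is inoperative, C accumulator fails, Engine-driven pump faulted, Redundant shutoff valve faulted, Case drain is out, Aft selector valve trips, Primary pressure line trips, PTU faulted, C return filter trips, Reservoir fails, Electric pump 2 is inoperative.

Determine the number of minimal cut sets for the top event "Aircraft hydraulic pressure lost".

System B down [AND]: one cut set from each child combined → 1 × 1 = 1 cut set(s).
Left circuit fails [AND]: one cut set from each child combined → 1 × 1 = 1 cut set(s).
Standby system inoperative [OR]: union of children's cut sets → 2 cut set(s).
PTU path lost [OR]: union of children's cut sets → 4 cut set(s).
Right circuit inoperative [OR]: union of children's cut sets → 6 cut set(s).
Aircraft hydraulic pressure lost [OR]: union of children's cut sets → 9 cut set(s).
Minimal cut sets: {Electric pump is inoperative}; {C accumulator fails, Engine-driven pump faulted, Redundant shutoff valve faulted}; {Case drain is out}; {Aft selector valve trips}; {Primary pressure line trips}; {PTU faulted}; {C return filter trips}; {Reservoir fails}; {Electric pump 2 is inoperative}.

9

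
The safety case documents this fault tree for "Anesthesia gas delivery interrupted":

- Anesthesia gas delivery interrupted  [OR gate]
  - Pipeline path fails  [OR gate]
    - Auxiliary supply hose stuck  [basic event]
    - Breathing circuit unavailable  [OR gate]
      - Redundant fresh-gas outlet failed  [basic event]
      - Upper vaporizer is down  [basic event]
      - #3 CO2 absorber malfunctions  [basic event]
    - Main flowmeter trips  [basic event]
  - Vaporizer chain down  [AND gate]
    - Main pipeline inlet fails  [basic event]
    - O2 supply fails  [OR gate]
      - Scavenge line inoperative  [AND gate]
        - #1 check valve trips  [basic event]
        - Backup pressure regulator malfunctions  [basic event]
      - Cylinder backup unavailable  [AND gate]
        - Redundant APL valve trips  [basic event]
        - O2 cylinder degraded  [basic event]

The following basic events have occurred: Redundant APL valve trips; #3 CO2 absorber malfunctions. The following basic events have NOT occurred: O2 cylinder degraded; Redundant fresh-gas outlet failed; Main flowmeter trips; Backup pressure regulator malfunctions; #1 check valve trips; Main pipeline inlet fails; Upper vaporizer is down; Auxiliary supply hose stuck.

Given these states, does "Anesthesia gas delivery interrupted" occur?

Breathing circuit unavailable [OR]: Redundant fresh-gas outlet failed=not, Upper vaporizer is down=not, #3 CO2 absorber malfunctions=occurs → at least one input occurs → occurs.
Pipeline path fails [OR]: Auxiliary supply hose stuck=not, Breathing circuit unavailable=occurs, Main flowmeter trips=not → at least one input occurs → occurs.
Scavenge line inoperative [AND]: #1 check valve trips=not, Backup pressure regulator malfunctions=not → not all inputs occur → does not occur.
Cylinder backup unavailable [AND]: Redundant APL valve trips=occurs, O2 cylinder degraded=not → not all inputs occur → does not occur.
O2 supply fails [OR]: Scavenge line inoperative=not, Cylinder backup unavailable=not → no input occurs → does not occur.
Vaporizer chain down [AND]: Main pipeline inlet fails=not, O2 supply fails=not → not all inputs occur → does not occur.
Anesthesia gas delivery interrupted [OR]: Pipeline path fails=occurs, Vaporizer chain down=not → at least one input occurs → occurs.

Yes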